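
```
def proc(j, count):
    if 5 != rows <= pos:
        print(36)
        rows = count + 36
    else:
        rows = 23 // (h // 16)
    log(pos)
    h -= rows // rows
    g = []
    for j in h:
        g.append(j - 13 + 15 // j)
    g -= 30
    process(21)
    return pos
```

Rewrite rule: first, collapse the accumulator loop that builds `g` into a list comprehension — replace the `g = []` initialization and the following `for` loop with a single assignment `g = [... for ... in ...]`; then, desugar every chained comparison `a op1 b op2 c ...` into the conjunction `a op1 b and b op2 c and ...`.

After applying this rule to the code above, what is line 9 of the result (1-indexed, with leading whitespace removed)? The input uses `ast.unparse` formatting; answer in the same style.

Transformed code:
def proc(j, count):
    if 5 != rows and rows <= pos:
        print(36)
        rows = count + 36
    else:
        rows = 23 // (h // 16)
    log(pos)
    h -= rows // rows
    g = [j - 13 + 15 // j for j in h]
    g -= 30
    process(21)
    return pos

g = [j - 13 + 15 // j for j in h]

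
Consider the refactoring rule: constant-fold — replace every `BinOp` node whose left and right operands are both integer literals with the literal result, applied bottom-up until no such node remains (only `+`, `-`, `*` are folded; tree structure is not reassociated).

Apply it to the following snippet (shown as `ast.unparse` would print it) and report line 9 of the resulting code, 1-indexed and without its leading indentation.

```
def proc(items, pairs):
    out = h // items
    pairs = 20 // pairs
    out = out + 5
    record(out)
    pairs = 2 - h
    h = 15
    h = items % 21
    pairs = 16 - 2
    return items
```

Transformed code:
def proc(items, pairs):
    out = h // items
    pairs = 20 // pairs
    out = out + 5
    record(out)
    pairs = 2 - h
    h = 15
    h = items % 21
    pairs = 14
    return items

pairs = 14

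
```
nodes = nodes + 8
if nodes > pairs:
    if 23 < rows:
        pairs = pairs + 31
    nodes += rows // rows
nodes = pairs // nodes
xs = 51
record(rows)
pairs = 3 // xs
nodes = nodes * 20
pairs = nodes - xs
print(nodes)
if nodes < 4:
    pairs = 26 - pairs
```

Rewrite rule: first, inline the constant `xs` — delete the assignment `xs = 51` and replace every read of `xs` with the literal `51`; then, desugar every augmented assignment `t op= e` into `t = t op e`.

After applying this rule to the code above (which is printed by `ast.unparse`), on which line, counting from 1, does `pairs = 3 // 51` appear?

Transformed code:
nodes = nodes + 8
if nodes > pairs:
    if 23 < rows:
        pairs = pairs + 31
    nodes = nodes + rows // rows
nodes = pairs // nodes
record(rows)
pairs = 3 // 51
nodes = nodes * 20
pairs = nodes - 51
print(nodes)
if nodes < 4:
    pairs = 26 - pairs

8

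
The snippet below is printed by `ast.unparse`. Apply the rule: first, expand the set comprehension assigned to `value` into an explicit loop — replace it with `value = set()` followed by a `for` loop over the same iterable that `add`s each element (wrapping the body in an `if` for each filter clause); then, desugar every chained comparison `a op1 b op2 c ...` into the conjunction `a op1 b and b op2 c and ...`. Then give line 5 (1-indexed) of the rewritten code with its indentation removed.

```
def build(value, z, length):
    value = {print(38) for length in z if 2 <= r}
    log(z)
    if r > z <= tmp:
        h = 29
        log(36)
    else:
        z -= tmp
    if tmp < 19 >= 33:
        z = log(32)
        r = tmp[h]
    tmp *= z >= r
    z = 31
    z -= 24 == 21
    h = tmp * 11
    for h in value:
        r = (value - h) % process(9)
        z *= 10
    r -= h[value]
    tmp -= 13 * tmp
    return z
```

value.add(print(38))

Transformed code:
def build(value, z, length):
    value = set()
    for length in z:
        if 2 <= r:
            value.add(print(38))
    log(z)
    if r > z and z <= tmp:
        h = 29
        log(36)
    else:
        z -= tmp
    if tmp < 19 and 19 >= 33:
        z = log(32)
        r = tmp[h]
    tmp *= z >= r
    z = 31
    z -= 24 == 21
    h = tmp * 11
    for h in value:
        r = (value - h) % process(9)
        z *= 10
    r -= h[value]
    tmp -= 13 * tmp
    return z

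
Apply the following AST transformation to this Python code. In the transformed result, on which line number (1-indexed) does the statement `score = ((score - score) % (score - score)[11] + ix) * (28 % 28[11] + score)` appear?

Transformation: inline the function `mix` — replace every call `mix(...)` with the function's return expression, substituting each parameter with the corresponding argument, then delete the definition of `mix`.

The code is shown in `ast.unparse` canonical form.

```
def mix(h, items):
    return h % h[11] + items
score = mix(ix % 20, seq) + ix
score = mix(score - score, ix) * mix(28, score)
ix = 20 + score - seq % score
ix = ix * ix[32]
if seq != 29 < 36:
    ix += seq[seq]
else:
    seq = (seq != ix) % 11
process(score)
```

Transformed code:
score = ix % 20 % (ix % 20)[11] + seq + ix
score = ((score - score) % (score - score)[11] + ix) * (28 % 28[11] + score)
ix = 20 + score - seq % score
ix = ix * ix[32]
if seq != 29 < 36:
    ix += seq[seq]
else:
    seq = (seq != ix) % 11
process(score)

2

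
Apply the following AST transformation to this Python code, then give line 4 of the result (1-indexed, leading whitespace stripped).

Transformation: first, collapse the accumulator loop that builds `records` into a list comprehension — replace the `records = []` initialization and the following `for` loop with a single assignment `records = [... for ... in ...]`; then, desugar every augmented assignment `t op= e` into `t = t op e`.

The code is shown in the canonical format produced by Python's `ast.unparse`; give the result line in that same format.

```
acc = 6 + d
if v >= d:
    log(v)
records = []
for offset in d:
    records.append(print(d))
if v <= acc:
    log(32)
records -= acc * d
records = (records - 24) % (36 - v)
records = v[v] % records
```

Transformed code:
acc = 6 + d
if v >= d:
    log(v)
records = [print(d) for offset in d]
if v <= acc:
    log(32)
records = records - acc * d
records = (records - 24) % (36 - v)
records = v[v] % records

records = [print(d) for offset in d]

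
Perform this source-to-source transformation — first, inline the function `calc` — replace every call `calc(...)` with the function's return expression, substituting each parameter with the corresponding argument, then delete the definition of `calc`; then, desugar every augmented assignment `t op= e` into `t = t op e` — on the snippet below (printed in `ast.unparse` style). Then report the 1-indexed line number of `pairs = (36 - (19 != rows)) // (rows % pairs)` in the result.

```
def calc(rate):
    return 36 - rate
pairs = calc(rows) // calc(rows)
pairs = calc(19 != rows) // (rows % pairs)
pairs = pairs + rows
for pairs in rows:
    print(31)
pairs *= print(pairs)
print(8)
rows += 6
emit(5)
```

2

Transformed code:
pairs = (36 - rows) // (36 - rows)
pairs = (36 - (19 != rows)) // (rows % pairs)
pairs = pairs + rows
for pairs in rows:
    print(31)
pairs = pairs * print(pairs)
print(8)
rows = rows + 6
emit(5)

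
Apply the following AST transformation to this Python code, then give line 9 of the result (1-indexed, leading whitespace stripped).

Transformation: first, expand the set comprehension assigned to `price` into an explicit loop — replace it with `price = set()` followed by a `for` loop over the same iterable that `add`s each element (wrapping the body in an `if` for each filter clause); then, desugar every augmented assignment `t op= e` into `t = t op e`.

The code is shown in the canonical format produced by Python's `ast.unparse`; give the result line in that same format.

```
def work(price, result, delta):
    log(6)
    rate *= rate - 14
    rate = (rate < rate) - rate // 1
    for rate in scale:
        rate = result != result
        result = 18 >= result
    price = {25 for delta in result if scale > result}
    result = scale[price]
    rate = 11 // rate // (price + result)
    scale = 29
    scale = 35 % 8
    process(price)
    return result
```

Transformed code:
def work(price, result, delta):
    log(6)
    rate = rate * (rate - 14)
    rate = (rate < rate) - rate // 1
    for rate in scale:
        rate = result != result
        result = 18 >= result
    price = set()
    for delta in result:
        if scale > result:
            price.add(25)
    result = scale[price]
    rate = 11 // rate // (price + result)
    scale = 29
    scale = 35 % 8
    process(price)
    return result

for delta in result:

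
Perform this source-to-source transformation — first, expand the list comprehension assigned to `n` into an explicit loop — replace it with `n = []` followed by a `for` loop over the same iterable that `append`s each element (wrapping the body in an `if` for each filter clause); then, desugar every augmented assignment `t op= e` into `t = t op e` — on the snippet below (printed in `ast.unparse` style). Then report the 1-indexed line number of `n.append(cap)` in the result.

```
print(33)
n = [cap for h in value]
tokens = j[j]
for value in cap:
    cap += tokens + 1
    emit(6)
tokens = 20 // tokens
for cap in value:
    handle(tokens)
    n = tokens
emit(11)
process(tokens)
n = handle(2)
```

4

Transformed code:
print(33)
n = []
for h in value:
    n.append(cap)
tokens = j[j]
for value in cap:
    cap = cap + (tokens + 1)
    emit(6)
tokens = 20 // tokens
for cap in value:
    handle(tokens)
    n = tokens
emit(11)
process(tokens)
n = handle(2)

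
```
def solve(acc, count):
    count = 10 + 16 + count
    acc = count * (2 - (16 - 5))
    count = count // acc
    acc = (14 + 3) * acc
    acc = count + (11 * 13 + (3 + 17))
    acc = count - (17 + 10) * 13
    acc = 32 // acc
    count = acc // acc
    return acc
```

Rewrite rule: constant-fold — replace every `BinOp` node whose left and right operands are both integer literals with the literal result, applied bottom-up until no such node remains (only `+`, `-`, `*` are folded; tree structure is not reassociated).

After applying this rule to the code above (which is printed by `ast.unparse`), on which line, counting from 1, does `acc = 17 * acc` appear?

Transformed code:
def solve(acc, count):
    count = 26 + count
    acc = count * -9
    count = count // acc
    acc = 17 * acc
    acc = count + 163
    acc = count - 351
    acc = 32 // acc
    count = acc // acc
    return acc

5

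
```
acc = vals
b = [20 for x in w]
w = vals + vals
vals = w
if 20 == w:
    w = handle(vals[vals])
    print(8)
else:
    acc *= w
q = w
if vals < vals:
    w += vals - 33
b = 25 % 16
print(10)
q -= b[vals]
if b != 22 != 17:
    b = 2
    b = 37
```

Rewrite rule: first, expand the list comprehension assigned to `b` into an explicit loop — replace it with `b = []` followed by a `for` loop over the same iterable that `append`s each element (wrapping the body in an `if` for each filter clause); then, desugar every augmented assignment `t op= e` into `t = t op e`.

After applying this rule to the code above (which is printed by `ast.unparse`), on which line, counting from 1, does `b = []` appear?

2

Transformed code:
acc = vals
b = []
for x in w:
    b.append(20)
w = vals + vals
vals = w
if 20 == w:
    w = handle(vals[vals])
    print(8)
else:
    acc = acc * w
q = w
if vals < vals:
    w = w + (vals - 33)
b = 25 % 16
print(10)
q = q - b[vals]
if b != 22 != 17:
    b = 2
    b = 37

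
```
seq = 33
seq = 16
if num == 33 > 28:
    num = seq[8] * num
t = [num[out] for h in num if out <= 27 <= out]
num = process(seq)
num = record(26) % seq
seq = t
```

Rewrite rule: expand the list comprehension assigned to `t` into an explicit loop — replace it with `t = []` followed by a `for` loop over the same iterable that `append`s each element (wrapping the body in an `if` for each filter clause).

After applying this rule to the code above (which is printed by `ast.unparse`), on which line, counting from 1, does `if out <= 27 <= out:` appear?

7

Transformed code:
seq = 33
seq = 16
if num == 33 > 28:
    num = seq[8] * num
t = []
for h in num:
    if out <= 27 <= out:
        t.append(num[out])
num = process(seq)
num = record(26) % seq
seq = t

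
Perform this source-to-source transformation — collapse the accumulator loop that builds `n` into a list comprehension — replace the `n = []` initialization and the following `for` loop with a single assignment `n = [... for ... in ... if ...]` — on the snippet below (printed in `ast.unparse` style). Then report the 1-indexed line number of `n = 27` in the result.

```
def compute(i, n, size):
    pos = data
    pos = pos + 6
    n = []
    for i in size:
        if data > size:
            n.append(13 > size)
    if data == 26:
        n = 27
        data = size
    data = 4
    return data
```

Transformed code:
def compute(i, n, size):
    pos = data
    pos = pos + 6
    n = [13 > size for i in size if data > size]
    if data == 26:
        n = 27
        data = size
    data = 4
    return data

6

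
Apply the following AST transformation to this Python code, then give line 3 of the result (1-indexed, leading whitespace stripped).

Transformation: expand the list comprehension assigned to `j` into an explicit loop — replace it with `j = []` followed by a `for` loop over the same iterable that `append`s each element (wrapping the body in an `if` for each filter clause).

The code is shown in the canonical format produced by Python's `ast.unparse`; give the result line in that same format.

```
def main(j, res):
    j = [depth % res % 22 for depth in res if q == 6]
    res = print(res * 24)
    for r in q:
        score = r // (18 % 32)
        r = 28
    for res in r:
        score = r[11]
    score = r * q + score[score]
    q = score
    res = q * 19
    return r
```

for depth in res:

Transformed code:
def main(j, res):
    j = []
    for depth in res:
        if q == 6:
            j.append(depth % res % 22)
    res = print(res * 24)
    for r in q:
        score = r // (18 % 32)
        r = 28
    for res in r:
        score = r[11]
    score = r * q + score[score]
    q = score
    res = q * 19
    return r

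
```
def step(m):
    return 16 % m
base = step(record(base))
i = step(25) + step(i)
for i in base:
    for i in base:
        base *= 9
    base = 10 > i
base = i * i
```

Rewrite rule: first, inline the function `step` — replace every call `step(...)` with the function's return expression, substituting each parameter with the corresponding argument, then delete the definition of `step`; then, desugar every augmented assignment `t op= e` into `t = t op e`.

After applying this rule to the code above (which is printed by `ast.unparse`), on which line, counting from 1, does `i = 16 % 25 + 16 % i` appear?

2

Transformed code:
base = 16 % record(base)
i = 16 % 25 + 16 % i
for i in base:
    for i in base:
        base = base * 9
    base = 10 > i
base = i * i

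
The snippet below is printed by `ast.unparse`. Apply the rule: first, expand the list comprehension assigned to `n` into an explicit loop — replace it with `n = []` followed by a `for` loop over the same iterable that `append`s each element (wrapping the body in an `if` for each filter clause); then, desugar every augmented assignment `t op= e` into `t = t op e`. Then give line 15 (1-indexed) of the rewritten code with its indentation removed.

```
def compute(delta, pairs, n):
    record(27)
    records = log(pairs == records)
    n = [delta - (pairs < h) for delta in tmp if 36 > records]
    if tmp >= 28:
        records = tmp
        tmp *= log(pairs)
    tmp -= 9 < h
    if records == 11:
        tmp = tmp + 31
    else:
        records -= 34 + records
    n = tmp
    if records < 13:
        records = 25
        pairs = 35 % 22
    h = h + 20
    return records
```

records = records - (34 + records)

Transformed code:
def compute(delta, pairs, n):
    record(27)
    records = log(pairs == records)
    n = []
    for delta in tmp:
        if 36 > records:
            n.append(delta - (pairs < h))
    if tmp >= 28:
        records = tmp
        tmp = tmp * log(pairs)
    tmp = tmp - (9 < h)
    if records == 11:
        tmp = tmp + 31
    else:
        records = records - (34 + records)
    n = tmp
    if records < 13:
        records = 25
        pairs = 35 % 22
    h = h + 20
    return records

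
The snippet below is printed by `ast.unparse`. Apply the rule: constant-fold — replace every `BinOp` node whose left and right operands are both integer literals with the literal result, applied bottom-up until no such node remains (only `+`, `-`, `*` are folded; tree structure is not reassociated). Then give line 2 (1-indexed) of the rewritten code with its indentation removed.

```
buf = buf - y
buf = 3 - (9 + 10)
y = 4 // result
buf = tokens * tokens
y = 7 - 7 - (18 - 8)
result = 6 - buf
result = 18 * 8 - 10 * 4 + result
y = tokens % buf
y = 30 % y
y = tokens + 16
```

buf = -16

Transformed code:
buf = buf - y
buf = -16
y = 4 // result
buf = tokens * tokens
y = -10
result = 6 - buf
result = 104 + result
y = tokens % buf
y = 30 % y
y = tokens + 16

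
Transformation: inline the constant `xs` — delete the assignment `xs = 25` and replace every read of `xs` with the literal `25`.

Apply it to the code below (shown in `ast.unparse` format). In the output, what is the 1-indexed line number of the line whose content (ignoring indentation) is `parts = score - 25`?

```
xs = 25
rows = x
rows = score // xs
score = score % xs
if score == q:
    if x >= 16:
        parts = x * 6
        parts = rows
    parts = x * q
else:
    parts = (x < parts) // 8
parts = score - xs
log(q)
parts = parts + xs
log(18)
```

11

Transformed code:
rows = x
rows = score // 25
score = score % 25
if score == q:
    if x >= 16:
        parts = x * 6
        parts = rows
    parts = x * q
else:
    parts = (x < parts) // 8
parts = score - 25
log(q)
parts = parts + 25
log(18)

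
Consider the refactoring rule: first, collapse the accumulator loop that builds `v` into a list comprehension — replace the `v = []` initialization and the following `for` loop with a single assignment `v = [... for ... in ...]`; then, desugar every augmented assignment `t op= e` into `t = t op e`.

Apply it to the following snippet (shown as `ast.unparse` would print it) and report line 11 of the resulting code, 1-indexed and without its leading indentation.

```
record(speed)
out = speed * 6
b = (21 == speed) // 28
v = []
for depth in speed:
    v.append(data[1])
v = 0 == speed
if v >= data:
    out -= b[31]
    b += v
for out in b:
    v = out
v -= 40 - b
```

v = v - (40 - b)

Transformed code:
record(speed)
out = speed * 6
b = (21 == speed) // 28
v = [data[1] for depth in speed]
v = 0 == speed
if v >= data:
    out = out - b[31]
    b = b + v
for out in b:
    v = out
v = v - (40 - b)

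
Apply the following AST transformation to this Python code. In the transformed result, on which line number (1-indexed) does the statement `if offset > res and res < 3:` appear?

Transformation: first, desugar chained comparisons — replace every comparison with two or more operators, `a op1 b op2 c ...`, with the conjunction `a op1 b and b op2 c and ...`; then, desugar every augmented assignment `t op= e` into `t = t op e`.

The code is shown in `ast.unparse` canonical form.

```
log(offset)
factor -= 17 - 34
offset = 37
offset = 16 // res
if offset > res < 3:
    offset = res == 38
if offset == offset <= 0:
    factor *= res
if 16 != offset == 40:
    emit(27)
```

Transformed code:
log(offset)
factor = factor - (17 - 34)
offset = 37
offset = 16 // res
if offset > res and res < 3:
    offset = res == 38
if offset == offset and offset <= 0:
    factor = factor * res
if 16 != offset and offset == 40:
    emit(27)

5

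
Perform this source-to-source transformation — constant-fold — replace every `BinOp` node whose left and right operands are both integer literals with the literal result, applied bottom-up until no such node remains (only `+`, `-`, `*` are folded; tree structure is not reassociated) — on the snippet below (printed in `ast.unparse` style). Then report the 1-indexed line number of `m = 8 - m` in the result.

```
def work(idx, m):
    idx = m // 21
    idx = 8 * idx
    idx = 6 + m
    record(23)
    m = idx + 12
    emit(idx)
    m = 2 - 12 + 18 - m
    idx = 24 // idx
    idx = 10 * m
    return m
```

8

Transformed code:
def work(idx, m):
    idx = m // 21
    idx = 8 * idx
    idx = 6 + m
    record(23)
    m = idx + 12
    emit(idx)
    m = 8 - m
    idx = 24 // idx
    idx = 10 * m
    return m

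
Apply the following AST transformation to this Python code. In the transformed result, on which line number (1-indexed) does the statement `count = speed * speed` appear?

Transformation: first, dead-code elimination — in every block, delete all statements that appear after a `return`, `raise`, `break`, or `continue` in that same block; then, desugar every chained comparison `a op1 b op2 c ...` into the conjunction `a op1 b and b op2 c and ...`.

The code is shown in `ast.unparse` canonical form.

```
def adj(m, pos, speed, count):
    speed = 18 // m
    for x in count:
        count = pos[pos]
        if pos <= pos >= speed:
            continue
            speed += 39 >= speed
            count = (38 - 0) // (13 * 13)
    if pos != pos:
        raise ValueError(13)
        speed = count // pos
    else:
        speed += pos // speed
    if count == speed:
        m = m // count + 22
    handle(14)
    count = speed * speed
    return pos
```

14

Transformed code:
def adj(m, pos, speed, count):
    speed = 18 // m
    for x in count:
        count = pos[pos]
        if pos <= pos and pos >= speed:
            continue
    if pos != pos:
        raise ValueError(13)
    else:
        speed += pos // speed
    if count == speed:
        m = m // count + 22
    handle(14)
    count = speed * speed
    return pos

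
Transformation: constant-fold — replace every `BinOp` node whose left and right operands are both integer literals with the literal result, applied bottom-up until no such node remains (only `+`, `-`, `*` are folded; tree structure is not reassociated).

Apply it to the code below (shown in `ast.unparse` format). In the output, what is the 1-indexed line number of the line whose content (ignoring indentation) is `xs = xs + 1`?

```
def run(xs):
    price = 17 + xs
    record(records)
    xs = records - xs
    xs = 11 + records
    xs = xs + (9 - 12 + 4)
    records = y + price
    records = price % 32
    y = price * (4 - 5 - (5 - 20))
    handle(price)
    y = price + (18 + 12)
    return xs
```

6

Transformed code:
def run(xs):
    price = 17 + xs
    record(records)
    xs = records - xs
    xs = 11 + records
    xs = xs + 1
    records = y + price
    records = price % 32
    y = price * 14
    handle(price)
    y = price + 30
    return xs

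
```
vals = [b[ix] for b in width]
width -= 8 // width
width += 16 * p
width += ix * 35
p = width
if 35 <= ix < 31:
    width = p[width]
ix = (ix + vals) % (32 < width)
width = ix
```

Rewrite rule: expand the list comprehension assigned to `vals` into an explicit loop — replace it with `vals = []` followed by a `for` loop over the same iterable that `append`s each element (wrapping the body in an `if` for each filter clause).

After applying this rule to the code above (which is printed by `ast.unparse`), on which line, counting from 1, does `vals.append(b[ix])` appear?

3

Transformed code:
vals = []
for b in width:
    vals.append(b[ix])
width -= 8 // width
width += 16 * p
width += ix * 35
p = width
if 35 <= ix < 31:
    width = p[width]
ix = (ix + vals) % (32 < width)
width = ix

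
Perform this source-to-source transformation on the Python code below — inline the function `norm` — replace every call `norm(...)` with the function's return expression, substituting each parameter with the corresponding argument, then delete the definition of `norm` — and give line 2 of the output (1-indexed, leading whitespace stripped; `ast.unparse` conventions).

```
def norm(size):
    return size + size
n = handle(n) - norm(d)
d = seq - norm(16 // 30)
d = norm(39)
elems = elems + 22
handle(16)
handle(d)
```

d = seq - (16 // 30 + 16 // 30)

Transformed code:
n = handle(n) - (d + d)
d = seq - (16 // 30 + 16 // 30)
d = 39 + 39
elems = elems + 22
handle(16)
handle(d)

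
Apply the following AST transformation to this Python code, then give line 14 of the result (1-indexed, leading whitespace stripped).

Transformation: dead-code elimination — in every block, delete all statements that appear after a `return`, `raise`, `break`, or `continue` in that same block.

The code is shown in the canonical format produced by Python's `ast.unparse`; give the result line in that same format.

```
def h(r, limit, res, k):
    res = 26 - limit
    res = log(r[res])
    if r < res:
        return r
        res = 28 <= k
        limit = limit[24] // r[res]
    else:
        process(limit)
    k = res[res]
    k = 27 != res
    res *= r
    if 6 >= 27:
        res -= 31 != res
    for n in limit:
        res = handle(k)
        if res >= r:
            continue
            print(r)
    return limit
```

res = handle(k)

Transformed code:
def h(r, limit, res, k):
    res = 26 - limit
    res = log(r[res])
    if r < res:
        return r
    else:
        process(limit)
    k = res[res]
    k = 27 != res
    res *= r
    if 6 >= 27:
        res -= 31 != res
    for n in limit:
        res = handle(k)
        if res >= r:
            continue
    return limit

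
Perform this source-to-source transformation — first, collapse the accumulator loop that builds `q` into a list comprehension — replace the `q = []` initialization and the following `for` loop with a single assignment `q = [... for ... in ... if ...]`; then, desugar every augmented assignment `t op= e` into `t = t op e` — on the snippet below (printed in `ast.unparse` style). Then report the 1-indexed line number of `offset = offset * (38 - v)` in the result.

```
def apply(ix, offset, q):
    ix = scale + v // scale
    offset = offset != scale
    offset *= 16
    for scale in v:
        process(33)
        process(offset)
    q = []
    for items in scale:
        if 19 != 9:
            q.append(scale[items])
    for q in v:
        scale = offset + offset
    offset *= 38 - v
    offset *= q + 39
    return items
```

11

Transformed code:
def apply(ix, offset, q):
    ix = scale + v // scale
    offset = offset != scale
    offset = offset * 16
    for scale in v:
        process(33)
        process(offset)
    q = [scale[items] for items in scale if 19 != 9]
    for q in v:
        scale = offset + offset
    offset = offset * (38 - v)
    offset = offset * (q + 39)
    return items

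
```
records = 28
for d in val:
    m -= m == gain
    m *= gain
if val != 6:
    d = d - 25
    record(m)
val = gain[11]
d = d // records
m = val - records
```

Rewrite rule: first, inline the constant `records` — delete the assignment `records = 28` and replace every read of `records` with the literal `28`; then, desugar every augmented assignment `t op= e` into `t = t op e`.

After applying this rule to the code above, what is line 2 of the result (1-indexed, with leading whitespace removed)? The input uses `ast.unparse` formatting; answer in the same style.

Transformed code:
for d in val:
    m = m - (m == gain)
    m = m * gain
if val != 6:
    d = d - 25
    record(m)
val = gain[11]
d = d // 28
m = val - 28

m = m - (m == gain)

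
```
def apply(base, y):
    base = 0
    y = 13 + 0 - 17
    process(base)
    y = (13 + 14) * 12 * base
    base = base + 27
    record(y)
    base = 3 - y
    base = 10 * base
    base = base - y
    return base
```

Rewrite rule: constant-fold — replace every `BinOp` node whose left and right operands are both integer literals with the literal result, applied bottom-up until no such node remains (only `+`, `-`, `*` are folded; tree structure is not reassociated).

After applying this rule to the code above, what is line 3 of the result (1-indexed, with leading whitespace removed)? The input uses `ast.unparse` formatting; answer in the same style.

Transformed code:
def apply(base, y):
    base = 0
    y = -4
    process(base)
    y = 324 * base
    base = base + 27
    record(y)
    base = 3 - y
    base = 10 * base
    base = base - y
    return base

y = -4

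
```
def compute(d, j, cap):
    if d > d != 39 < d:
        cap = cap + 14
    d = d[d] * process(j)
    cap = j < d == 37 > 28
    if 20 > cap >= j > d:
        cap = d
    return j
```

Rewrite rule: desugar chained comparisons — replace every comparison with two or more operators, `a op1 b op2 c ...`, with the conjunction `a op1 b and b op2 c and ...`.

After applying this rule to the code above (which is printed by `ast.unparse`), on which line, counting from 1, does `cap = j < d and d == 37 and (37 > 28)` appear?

Transformed code:
def compute(d, j, cap):
    if d > d and d != 39 and (39 < d):
        cap = cap + 14
    d = d[d] * process(j)
    cap = j < d and d == 37 and (37 > 28)
    if 20 > cap and cap >= j and (j > d):
        cap = d
    return j

5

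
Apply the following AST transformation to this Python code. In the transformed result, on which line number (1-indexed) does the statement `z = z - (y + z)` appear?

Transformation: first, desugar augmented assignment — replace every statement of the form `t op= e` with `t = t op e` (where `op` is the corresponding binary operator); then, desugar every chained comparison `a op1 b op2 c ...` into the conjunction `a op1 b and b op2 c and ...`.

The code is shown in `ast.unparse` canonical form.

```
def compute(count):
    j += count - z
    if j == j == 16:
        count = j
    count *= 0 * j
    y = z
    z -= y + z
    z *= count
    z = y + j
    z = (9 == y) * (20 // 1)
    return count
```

Transformed code:
def compute(count):
    j = j + (count - z)
    if j == j and j == 16:
        count = j
    count = count * (0 * j)
    y = z
    z = z - (y + z)
    z = z * count
    z = y + j
    z = (9 == y) * (20 // 1)
    return count

7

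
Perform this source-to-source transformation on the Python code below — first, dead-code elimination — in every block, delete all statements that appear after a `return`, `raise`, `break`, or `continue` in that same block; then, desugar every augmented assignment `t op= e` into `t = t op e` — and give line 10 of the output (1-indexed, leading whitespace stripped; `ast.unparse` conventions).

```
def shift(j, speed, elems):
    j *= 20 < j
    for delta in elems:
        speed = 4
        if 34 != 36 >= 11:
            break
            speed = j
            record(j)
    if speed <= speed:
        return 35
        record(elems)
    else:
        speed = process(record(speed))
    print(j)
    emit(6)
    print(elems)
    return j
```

Transformed code:
def shift(j, speed, elems):
    j = j * (20 < j)
    for delta in elems:
        speed = 4
        if 34 != 36 >= 11:
            break
    if speed <= speed:
        return 35
    else:
        speed = process(record(speed))
    print(j)
    emit(6)
    print(elems)
    return j

speed = process(record(speed))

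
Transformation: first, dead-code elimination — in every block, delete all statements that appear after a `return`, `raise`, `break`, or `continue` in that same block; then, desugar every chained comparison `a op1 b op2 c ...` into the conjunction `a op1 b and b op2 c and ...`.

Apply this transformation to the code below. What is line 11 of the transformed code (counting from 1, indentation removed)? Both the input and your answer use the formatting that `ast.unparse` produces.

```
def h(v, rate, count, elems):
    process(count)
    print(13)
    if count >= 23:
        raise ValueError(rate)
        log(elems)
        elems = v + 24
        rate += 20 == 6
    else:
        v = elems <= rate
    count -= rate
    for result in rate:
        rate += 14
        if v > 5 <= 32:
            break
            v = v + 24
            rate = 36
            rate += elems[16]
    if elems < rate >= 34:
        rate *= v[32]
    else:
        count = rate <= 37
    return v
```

Transformed code:
def h(v, rate, count, elems):
    process(count)
    print(13)
    if count >= 23:
        raise ValueError(rate)
    else:
        v = elems <= rate
    count -= rate
    for result in rate:
        rate += 14
        if v > 5 and 5 <= 32:
            break
    if elems < rate and rate >= 34:
        rate *= v[32]
    else:
        count = rate <= 37
    return v

if v > 5 and 5 <= 32:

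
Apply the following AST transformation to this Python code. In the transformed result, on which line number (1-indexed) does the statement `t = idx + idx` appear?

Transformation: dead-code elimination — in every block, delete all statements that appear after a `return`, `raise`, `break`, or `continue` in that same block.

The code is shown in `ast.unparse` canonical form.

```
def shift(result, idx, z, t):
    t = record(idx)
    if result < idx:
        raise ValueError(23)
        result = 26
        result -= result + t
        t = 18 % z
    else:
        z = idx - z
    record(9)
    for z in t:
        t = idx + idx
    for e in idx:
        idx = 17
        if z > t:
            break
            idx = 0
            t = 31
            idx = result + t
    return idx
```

9

Transformed code:
def shift(result, idx, z, t):
    t = record(idx)
    if result < idx:
        raise ValueError(23)
    else:
        z = idx - z
    record(9)
    for z in t:
        t = idx + idx
    for e in idx:
        idx = 17
        if z > t:
            break
    return idx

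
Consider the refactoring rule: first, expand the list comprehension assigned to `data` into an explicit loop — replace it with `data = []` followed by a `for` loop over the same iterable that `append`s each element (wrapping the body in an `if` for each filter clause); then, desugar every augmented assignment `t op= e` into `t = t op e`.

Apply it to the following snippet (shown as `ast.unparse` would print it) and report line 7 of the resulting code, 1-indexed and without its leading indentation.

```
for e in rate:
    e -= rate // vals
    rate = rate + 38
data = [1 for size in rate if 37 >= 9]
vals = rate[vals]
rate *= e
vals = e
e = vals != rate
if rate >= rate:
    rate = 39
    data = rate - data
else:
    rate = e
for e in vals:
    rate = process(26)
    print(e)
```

data.append(1)

Transformed code:
for e in rate:
    e = e - rate // vals
    rate = rate + 38
data = []
for size in rate:
    if 37 >= 9:
        data.append(1)
vals = rate[vals]
rate = rate * e
vals = e
e = vals != rate
if rate >= rate:
    rate = 39
    data = rate - data
else:
    rate = e
for e in vals:
    rate = process(26)
    print(e)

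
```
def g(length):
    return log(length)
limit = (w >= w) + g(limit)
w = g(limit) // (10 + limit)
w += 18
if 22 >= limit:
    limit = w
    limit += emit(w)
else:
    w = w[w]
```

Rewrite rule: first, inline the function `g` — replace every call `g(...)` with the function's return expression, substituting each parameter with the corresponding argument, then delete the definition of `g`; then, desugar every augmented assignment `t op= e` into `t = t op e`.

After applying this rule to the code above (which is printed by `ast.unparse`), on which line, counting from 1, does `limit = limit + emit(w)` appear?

6

Transformed code:
limit = (w >= w) + log(limit)
w = log(limit) // (10 + limit)
w = w + 18
if 22 >= limit:
    limit = w
    limit = limit + emit(w)
else:
    w = w[w]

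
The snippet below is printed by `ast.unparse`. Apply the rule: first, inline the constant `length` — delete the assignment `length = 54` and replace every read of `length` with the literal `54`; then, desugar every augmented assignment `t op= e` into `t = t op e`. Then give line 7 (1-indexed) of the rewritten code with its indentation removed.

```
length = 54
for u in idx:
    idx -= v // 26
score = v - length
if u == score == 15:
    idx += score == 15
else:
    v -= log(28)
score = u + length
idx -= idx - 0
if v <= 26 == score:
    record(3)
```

v = v - log(28)

Transformed code:
for u in idx:
    idx = idx - v // 26
score = v - 54
if u == score == 15:
    idx = idx + (score == 15)
else:
    v = v - log(28)
score = u + 54
idx = idx - (idx - 0)
if v <= 26 == score:
    record(3)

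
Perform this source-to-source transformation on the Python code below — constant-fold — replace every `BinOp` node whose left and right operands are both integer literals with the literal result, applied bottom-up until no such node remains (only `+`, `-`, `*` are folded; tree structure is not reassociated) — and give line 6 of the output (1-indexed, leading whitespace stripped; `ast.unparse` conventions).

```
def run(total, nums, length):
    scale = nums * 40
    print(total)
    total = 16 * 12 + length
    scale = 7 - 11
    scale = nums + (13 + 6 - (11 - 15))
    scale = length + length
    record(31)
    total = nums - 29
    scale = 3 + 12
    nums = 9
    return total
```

Transformed code:
def run(total, nums, length):
    scale = nums * 40
    print(total)
    total = 192 + length
    scale = -4
    scale = nums + 23
    scale = length + length
    record(31)
    total = nums - 29
    scale = 15
    nums = 9
    return total

scale = nums + 23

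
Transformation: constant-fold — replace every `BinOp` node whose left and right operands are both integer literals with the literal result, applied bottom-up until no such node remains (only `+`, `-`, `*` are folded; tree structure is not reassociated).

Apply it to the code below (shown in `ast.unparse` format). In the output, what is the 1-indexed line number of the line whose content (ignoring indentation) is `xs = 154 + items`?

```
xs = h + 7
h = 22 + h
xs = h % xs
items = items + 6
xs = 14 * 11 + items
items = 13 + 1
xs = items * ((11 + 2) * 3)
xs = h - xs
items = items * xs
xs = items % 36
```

Transformed code:
xs = h + 7
h = 22 + h
xs = h % xs
items = items + 6
xs = 154 + items
items = 14
xs = items * 39
xs = h - xs
items = items * xs
xs = items % 36

5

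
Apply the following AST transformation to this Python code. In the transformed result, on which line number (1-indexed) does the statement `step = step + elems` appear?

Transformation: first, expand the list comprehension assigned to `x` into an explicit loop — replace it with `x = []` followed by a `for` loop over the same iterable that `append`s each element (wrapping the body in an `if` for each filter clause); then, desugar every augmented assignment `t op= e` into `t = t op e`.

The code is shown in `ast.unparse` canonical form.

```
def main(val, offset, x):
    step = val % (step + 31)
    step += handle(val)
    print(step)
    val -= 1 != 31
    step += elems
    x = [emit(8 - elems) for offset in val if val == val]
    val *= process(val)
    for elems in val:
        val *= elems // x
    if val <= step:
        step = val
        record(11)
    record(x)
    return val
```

6

Transformed code:
def main(val, offset, x):
    step = val % (step + 31)
    step = step + handle(val)
    print(step)
    val = val - (1 != 31)
    step = step + elems
    x = []
    for offset in val:
        if val == val:
            x.append(emit(8 - elems))
    val = val * process(val)
    for elems in val:
        val = val * (elems // x)
    if val <= step:
        step = val
        record(11)
    record(x)
    return val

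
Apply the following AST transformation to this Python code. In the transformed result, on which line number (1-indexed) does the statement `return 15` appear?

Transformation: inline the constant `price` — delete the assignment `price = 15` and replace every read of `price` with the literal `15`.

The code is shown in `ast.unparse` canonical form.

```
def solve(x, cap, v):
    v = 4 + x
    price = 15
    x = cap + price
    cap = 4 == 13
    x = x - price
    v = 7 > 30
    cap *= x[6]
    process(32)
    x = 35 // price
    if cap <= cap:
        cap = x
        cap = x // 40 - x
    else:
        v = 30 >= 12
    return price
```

Transformed code:
def solve(x, cap, v):
    v = 4 + x
    x = cap + 15
    cap = 4 == 13
    x = x - 15
    v = 7 > 30
    cap *= x[6]
    process(32)
    x = 35 // 15
    if cap <= cap:
        cap = x
        cap = x // 40 - x
    else:
        v = 30 >= 12
    return 15

15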